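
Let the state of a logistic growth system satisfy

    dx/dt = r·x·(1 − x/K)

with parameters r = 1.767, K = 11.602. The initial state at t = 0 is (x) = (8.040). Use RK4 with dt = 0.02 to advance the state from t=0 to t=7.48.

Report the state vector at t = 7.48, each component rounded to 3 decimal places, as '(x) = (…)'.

(x) = (11.602)

t=0.000: state=(8.040)
step 1 (dt=0.02): k1=(4.362), k2=(4.332), k3=(4.332), k4=(4.301); state += dt/6·(k1+2k2+2k3+k4)
t=0.020: state=(8.127)
t=0.040: state=(8.212)
t=0.060: state=(8.296)
continuing one RK4 step at a time; state shown every 25 steps (Δt=0.5):
t=0.500: state=(9.806)
t=1.000: state=(10.786)
t=1.500: state=(11.250)
t=2.000: state=(11.454)
t=2.500: state=(11.540)
t=3.000: state=(11.576)
t=3.500: state=(11.591)
t=4.000: state=(11.598)
t=4.500: state=(11.600)
t=5.000: state=(11.601)
t=5.500: state=(11.602)
t=6.000: state=(11.602)
t=6.500: state=(11.602)
t=7.000: state=(11.602)
t=7.480: state=(11.602)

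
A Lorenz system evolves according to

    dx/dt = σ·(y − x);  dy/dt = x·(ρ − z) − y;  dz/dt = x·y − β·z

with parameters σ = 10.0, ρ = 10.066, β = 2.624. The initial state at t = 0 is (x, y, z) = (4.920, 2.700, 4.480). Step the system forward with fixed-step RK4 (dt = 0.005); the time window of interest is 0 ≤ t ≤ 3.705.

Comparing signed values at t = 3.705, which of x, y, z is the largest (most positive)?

largest component: z

t=0.000: state=(4.920, 2.700, 4.480)
step 1 (dt=0.005): k1=(-22.200, 24.783, 1.528), k2=(-21.025, 24.393, 1.670), k3=(-21.065, 24.408, 1.672), k4=(-19.926, 24.032, 1.810); state += dt/6·(k1+2k2+2k3+k4)
t=0.005: state=(4.815, 2.822, 4.488)
t=0.010: state=(4.720, 2.940, 4.498)
t=0.015: state=(4.637, 3.056, 4.509)
continuing one RK4 step at a time; state shown every 40 steps (Δt=0.2):
t=0.200: state=(5.161, 6.315, 6.077)
t=0.400: state=(6.916, 7.005, 10.606)
t=0.600: state=(5.253, 3.975, 11.551)
t=0.800: state=(3.450, 3.041, 8.943)
t=1.000: state=(3.474, 3.840, 7.047)
t=1.200: state=(4.685, 5.451, 7.161)
t=1.400: state=(5.945, 6.240, 9.389)
t=1.600: state=(5.500, 4.876, 10.671)
t=1.800: state=(4.295, 3.876, 9.480)
t=2.000: state=(4.033, 4.172, 8.105)
t=2.200: state=(4.674, 5.112, 7.948)
t=2.400: state=(5.430, 5.648, 9.085)
t=2.600: state=(5.331, 5.045, 9.959)
t=2.800: state=(4.657, 4.369, 9.471)
t=3.000: state=(4.396, 4.432, 8.619)
t=3.200: state=(4.717, 4.961, 8.423)
t=3.400: state=(5.160, 5.303, 9.005)
t=3.600: state=(5.165, 5.035, 9.543)
t=3.705: state=(4.987, 4.792, 9.531)
compare at T: x=4.987, y=4.792, z=9.531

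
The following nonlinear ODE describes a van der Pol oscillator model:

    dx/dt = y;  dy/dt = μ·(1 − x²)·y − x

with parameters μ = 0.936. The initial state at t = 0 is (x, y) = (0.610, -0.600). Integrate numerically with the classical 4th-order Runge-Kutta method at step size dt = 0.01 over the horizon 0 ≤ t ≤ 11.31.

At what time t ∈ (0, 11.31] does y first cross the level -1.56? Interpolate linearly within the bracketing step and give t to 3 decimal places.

t=0.000: state=(0.610, -0.600)
step 1 (dt=0.01): k1=(-0.600, -0.963), k2=(-0.605, -0.965), k3=(-0.605, -0.965), k4=(-0.610, -0.966); state += dt/6·(k1+2k2+2k3+k4)
t=0.010: state=(0.604, -0.610)
t=0.020: state=(0.598, -0.619)
t=0.030: state=(0.592, -0.629)
continuing one RK4 step at a time; state shown every 50 steps (Δt=0.5):
t=0.500: state=(0.180, -1.142)
t=0.840: state=(-0.279, -1.551)
next step: t=0.850: state=(-0.295, -1.561) — y has crossed -1.56
linear interpolation between t=0.840 (-1.55054) and t=0.850 (-1.56103) → t≈0.849

t = 0.849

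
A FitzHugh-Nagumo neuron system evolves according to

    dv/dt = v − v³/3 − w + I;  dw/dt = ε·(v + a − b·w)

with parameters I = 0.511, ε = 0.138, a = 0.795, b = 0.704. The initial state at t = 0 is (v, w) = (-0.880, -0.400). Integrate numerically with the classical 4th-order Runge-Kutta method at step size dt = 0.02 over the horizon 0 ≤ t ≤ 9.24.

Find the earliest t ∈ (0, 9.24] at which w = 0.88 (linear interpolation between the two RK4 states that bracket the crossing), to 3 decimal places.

t=0.000: state=(-0.880, -0.400)
step 1 (dt=0.02): k1=(0.258, 0.027), k2=(0.258, 0.027), k3=(0.258, 0.027), k4=(0.259, 0.028); state += dt/6·(k1+2k2+2k3+k4)
t=0.020: state=(-0.875, -0.399)
t=0.040: state=(-0.870, -0.399)
t=0.060: state=(-0.864, -0.398)
continuing one RK4 step at a time; state shown every 25 steps (Δt=0.5):
t=0.500: state=(-0.745, -0.382)
t=1.000: state=(-0.589, -0.356)
t=1.500: state=(-0.390, -0.318)
t=2.000: state=(-0.114, -0.267)
t=2.500: state=(0.296, -0.196)
t=3.000: state=(0.872, -0.094)
t=3.500: state=(1.443, 0.043)
t=4.000: state=(1.737, 0.203)
t=4.500: state=(1.799, 0.367)
t=5.000: state=(1.771, 0.524)
t=5.500: state=(1.715, 0.670)
t=6.000: state=(1.649, 0.805)
t=6.280: state=(1.609, 0.876)
next step: t=6.300: state=(1.606, 0.881) — w has crossed 0.88
linear interpolation between t=6.280 (0.87580) and t=6.300 (0.88072) → t≈6.297

t = 6.297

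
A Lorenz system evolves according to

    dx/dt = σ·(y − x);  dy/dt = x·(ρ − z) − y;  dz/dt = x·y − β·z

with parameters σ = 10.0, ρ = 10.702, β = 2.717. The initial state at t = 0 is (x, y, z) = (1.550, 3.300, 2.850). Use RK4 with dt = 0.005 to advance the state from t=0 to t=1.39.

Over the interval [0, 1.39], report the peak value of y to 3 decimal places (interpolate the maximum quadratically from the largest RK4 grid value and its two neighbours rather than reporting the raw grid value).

t=0.000: state=(1.550, 3.300, 2.850)
step 1 (dt=0.005): k1=(17.500, 8.871, -2.628), k2=(17.284, 9.202, -2.431), k3=(17.298, 9.197, -2.433), k4=(17.095, 9.524, -2.235); state += dt/6·(k1+2k2+2k3+k4)
t=0.005: state=(1.636, 3.346, 2.838)
t=0.010: state=(1.721, 3.395, 2.828)
t=0.015: state=(1.804, 3.448, 2.819)
continuing one RK4 step at a time; state shown every 10 steps (Δt=0.05):
t=0.050: state=(2.356, 3.895, 2.820)
t=0.100: state=(3.136, 4.749, 3.019)
t=0.150: state=(3.991, 5.810, 3.518)
t=0.200: state=(4.958, 6.999, 4.418)
t=0.250: state=(6.012, 8.156, 5.814)
t=0.300: state=(7.054, 9.016, 7.724)
t=0.350: state=(7.901, 9.248, 9.975)
t=0.400: state=(8.329, 8.636, 12.144)
t=0.450: state=(8.180, 7.285, 13.705)
t=0.500: state=(7.476, 5.627, 14.335)
t=0.550: state=(6.420, 4.138, 14.093)
t=0.600: state=(5.280, 3.074, 13.277)
t=0.650: state=(4.265, 2.446, 12.196)
t=0.700: state=(3.478, 2.151, 11.056)
t=0.750: state=(2.934, 2.075, 9.964)
t=0.800: state=(2.606, 2.140, 8.968)
t=0.850: state=(2.455, 2.304, 8.089)
t=0.900: state=(2.445, 2.549, 7.338)
t=0.950: state=(2.552, 2.872, 6.721)
t=1.000: state=(2.762, 3.280, 6.249)
t=1.050: state=(3.068, 3.776, 5.936)
t=1.100: state=(3.469, 4.364, 5.804)
t=1.150: state=(3.961, 5.033, 5.884)
t=1.200: state=(4.536, 5.755, 6.211)
t=1.250: state=(5.169, 6.469, 6.814)
t=1.300: state=(5.816, 7.080, 7.698)
t=1.350: state=(6.405, 7.466, 8.812)
t=1.390: state=(6.774, 7.535, 9.787)
largest grid value and its neighbours: y(0.335)=9.26206, y(0.340)=9.26601, y(0.345)=9.26149
parabola through these three points peaks at t≈0.340 with y≈9.26602

max y = 9.266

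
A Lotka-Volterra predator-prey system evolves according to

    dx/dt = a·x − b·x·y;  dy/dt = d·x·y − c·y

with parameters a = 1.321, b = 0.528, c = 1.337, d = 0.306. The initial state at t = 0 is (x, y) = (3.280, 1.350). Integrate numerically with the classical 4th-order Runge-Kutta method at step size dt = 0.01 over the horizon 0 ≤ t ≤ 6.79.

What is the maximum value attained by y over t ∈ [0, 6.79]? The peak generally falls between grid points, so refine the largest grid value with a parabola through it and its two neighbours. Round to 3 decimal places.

max y = 4.402

t=0.000: state=(3.280, 1.350)
step 1 (dt=0.01): k1=(1.995, -0.450), k2=(2.005, -0.445), k3=(2.005, -0.445), k4=(2.015, -0.440); state += dt/6·(k1+2k2+2k3+k4)
t=0.010: state=(3.300, 1.346)
t=0.020: state=(3.320, 1.341)
t=0.030: state=(3.341, 1.337)
continuing one RK4 step at a time; state shown every 25 steps (Δt=0.25):
t=0.250: state=(3.842, 1.268)
t=0.500: state=(4.530, 1.249)
t=0.750: state=(5.331, 1.303)
t=1.000: state=(6.191, 1.450)
t=1.250: state=(6.999, 1.720)
t=1.500: state=(7.556, 2.154)
t=1.750: state=(7.612, 2.765)
t=2.000: state=(7.015, 3.478)
t=2.250: state=(5.908, 4.091)
t=2.500: state=(4.677, 4.388)
t=2.750: state=(3.651, 4.312)
t=3.000: state=(2.936, 3.963)
t=3.250: state=(2.496, 3.487)
t=3.500: state=(2.265, 2.992)
t=3.750: state=(2.190, 2.537)
t=4.000: state=(2.238, 2.150)
t=4.250: state=(2.395, 1.836)
t=4.500: state=(2.659, 1.594)
t=4.750: state=(3.035, 1.418)
t=5.000: state=(3.531, 1.303)
t=5.250: state=(4.153, 1.251)
t=5.500: state=(4.898, 1.265)
t=5.750: state=(5.737, 1.360)
t=6.000: state=(6.592, 1.560)
t=6.250: state=(7.310, 1.904)
t=6.500: state=(7.659, 2.424)
t=6.750: state=(7.409, 3.101)
t=6.790: state=(7.307, 3.217)
largest grid value and its neighbours: y(2.560)=4.40171, y(2.570)=4.40189, y(2.580)=4.40148
parabola through these three points peaks at t≈2.568 with y≈4.40190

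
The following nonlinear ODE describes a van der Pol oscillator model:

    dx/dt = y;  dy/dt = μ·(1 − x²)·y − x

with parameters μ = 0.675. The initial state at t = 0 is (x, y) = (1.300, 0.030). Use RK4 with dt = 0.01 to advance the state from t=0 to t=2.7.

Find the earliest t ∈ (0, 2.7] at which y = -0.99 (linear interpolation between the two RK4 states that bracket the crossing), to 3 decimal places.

t=0.000: state=(1.300, 0.030)
step 1 (dt=0.01): k1=(0.030, -1.314), k2=(0.023, -1.311), k3=(0.023, -1.311), k4=(0.017, -1.308); state += dt/6·(k1+2k2+2k3+k4)
t=0.010: state=(1.300, 0.017)
t=0.020: state=(1.300, 0.004)
t=0.030: state=(1.300, -0.009)
continuing one RK4 step at a time; state shown every 10 steps (Δt=0.1):
t=0.100: state=(1.297, -0.098)
t=0.200: state=(1.281, -0.220)
t=0.300: state=(1.253, -0.336)
t=0.400: state=(1.214, -0.445)
t=0.500: state=(1.164, -0.550)
t=0.600: state=(1.104, -0.652)
t=0.700: state=(1.033, -0.752)
t=0.800: state=(0.953, -0.852)
t=0.900: state=(0.863, -0.954)
t=0.930: state=(0.834, -0.985)
next step: t=0.940: state=(0.824, -0.995) — y has crossed -0.99
linear interpolation between t=0.930 (-0.98496) and t=0.940 (-0.99534) → t≈0.935

t = 0.935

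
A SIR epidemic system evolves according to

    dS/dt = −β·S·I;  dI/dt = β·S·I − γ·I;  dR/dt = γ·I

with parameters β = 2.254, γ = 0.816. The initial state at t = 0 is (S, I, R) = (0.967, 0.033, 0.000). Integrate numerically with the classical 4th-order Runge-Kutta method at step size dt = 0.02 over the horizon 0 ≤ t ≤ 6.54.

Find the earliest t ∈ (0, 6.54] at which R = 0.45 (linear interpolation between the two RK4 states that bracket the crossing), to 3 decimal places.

t=0.000: state=(0.967, 0.033, 0.000)
step 1 (dt=0.02): k1=(-0.072, 0.045, 0.027), k2=(-0.073, 0.046, 0.027), k3=(-0.073, 0.046, 0.027), k4=(-0.074, 0.046, 0.028); state += dt/6·(k1+2k2+2k3+k4)
t=0.020: state=(0.966, 0.034, 0.001)
t=0.040: state=(0.964, 0.035, 0.001)
t=0.060: state=(0.963, 0.036, 0.002)
continuing one RK4 step at a time; state shown every 25 steps (Δt=0.5):
t=0.500: state=(0.917, 0.064, 0.019)
t=1.000: state=(0.832, 0.114, 0.055)
t=1.500: state=(0.705, 0.181, 0.114)
t=2.000: state=(0.554, 0.244, 0.202)
t=2.500: state=(0.411, 0.279, 0.310)
t=3.000: state=(0.300, 0.276, 0.424)
t=3.100: state=(0.282, 0.272, 0.447)
next step: t=3.120: state=(0.278, 0.271, 0.451) — R has crossed 0.45
linear interpolation between t=3.100 (0.44652) and t=3.120 (0.45095) → t≈3.116

t = 3.116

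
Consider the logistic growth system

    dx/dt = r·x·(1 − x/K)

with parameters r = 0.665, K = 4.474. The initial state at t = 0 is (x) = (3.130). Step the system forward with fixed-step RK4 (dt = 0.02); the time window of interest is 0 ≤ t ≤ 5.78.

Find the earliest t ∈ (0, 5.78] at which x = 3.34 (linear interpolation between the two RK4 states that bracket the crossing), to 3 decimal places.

t = 0.353

t=0.000: state=(3.130)
step 1 (dt=0.02): k1=(0.625), k2=(0.624), k3=(0.624), k4=(0.622); state += dt/6·(k1+2k2+2k3+k4)
t=0.020: state=(3.142)
t=0.040: state=(3.155)
t=0.060: state=(3.167)
continuing one RK4 step at a time; state shown every 10 steps (Δt=0.2):
t=0.200: state=(3.252)
t=0.340: state=(3.333)
next step: t=0.360: state=(3.344) — x has crossed 3.34
linear interpolation between t=0.340 (3.33259) and t=0.360 (3.34386) → t≈0.353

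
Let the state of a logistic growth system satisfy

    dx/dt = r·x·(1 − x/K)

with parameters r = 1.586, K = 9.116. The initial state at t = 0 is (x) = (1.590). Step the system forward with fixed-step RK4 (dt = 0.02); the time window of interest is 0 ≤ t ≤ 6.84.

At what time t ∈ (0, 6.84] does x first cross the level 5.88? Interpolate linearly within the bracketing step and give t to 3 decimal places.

t=0.000: state=(1.590)
step 1 (dt=0.02): k1=(2.082), k2=(2.103), k3=(2.104), k4=(2.125); state += dt/6·(k1+2k2+2k3+k4)
t=0.020: state=(1.632)
t=0.040: state=(1.675)
t=0.060: state=(1.719)
continuing one RK4 step at a time; state shown every 25 steps (Δt=0.5):
t=0.500: state=(2.902)
t=1.000: state=(4.629)
t=1.340: state=(5.824)
next step: t=1.360: state=(5.891) — x has crossed 5.88
linear interpolation between t=1.340 (5.82425) and t=1.360 (5.89066) → t≈1.357

t = 1.357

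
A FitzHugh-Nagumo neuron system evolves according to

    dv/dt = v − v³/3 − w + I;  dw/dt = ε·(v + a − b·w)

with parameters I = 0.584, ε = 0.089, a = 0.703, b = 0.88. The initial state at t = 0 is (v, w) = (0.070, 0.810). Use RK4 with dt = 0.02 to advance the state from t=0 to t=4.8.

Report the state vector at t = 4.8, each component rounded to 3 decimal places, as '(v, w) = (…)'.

(v, w) = (-1.677, 0.431)

t=0.000: state=(0.070, 0.810)
step 1 (dt=0.02): k1=(-0.156, 0.005), k2=(-0.158, 0.005), k3=(-0.158, 0.005), k4=(-0.159, 0.005); state += dt/6·(k1+2k2+2k3+k4)
t=0.020: state=(0.067, 0.810)
t=0.040: state=(0.064, 0.810)
t=0.060: state=(0.060, 0.810)
continuing one RK4 step at a time; state shown every 10 steps (Δt=0.2):
t=0.200: state=(0.035, 0.811)
t=0.400: state=(-0.007, 0.811)
t=0.600: state=(-0.059, 0.810)
t=0.800: state=(-0.122, 0.808)
t=1.000: state=(-0.198, 0.805)
t=1.200: state=(-0.289, 0.801)
t=1.400: state=(-0.397, 0.795)
t=1.600: state=(-0.524, 0.787)
t=1.800: state=(-0.668, 0.777)
t=2.000: state=(-0.827, 0.764)
t=2.200: state=(-0.993, 0.748)
t=2.400: state=(-1.155, 0.730)
t=2.600: state=(-1.304, 0.709)
t=2.800: state=(-1.429, 0.687)
t=3.000: state=(-1.527, 0.662)
t=3.200: state=(-1.597, 0.637)
t=3.400: state=(-1.645, 0.611)
t=3.600: state=(-1.674, 0.584)
t=3.800: state=(-1.690, 0.558)
t=4.000: state=(-1.697, 0.532)
t=4.200: state=(-1.697, 0.506)
t=4.400: state=(-1.693, 0.480)
t=4.600: state=(-1.686, 0.455)
t=4.800: state=(-1.677, 0.431)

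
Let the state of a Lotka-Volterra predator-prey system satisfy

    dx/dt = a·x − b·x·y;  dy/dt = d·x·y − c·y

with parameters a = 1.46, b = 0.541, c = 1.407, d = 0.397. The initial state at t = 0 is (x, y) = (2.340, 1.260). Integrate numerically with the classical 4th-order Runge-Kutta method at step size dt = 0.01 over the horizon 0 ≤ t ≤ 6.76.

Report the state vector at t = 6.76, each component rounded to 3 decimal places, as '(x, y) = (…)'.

(x, y) = (5.151, 4.932)

t=0.000: state=(2.340, 1.260)
step 1 (dt=0.01): k1=(1.821, -0.602), k2=(1.832, -0.596), k3=(1.832, -0.596), k4=(1.843, -0.590); state += dt/6·(k1+2k2+2k3+k4)
t=0.010: state=(2.358, 1.254)
t=0.020: state=(2.377, 1.248)
t=0.030: state=(2.396, 1.242)
continuing one RK4 step at a time; state shown every 25 steps (Δt=0.25):
t=0.250: state=(2.867, 1.146)
t=0.500: state=(3.549, 1.107)
t=0.750: state=(4.393, 1.154)
t=1.000: state=(5.363, 1.316)
t=1.250: state=(6.335, 1.656)
t=1.500: state=(7.024, 2.269)
t=1.750: state=(7.004, 3.226)
t=2.000: state=(6.036, 4.366)
t=2.250: state=(4.525, 5.194)
t=2.500: state=(3.173, 5.336)
t=2.750: state=(2.276, 4.900)
t=3.000: state=(1.769, 4.203)
t=3.250: state=(1.517, 3.474)
t=3.500: state=(1.429, 2.826)
t=3.750: state=(1.458, 2.292)
t=4.000: state=(1.587, 1.874)
t=4.250: state=(1.814, 1.559)
t=4.500: state=(2.151, 1.334)
t=4.750: state=(2.615, 1.188)
t=5.000: state=(3.227, 1.115)
t=5.250: state=(4.000, 1.121)
t=5.500: state=(4.922, 1.227)
t=5.750: state=(5.917, 1.478)
t=6.000: state=(6.779, 1.957)
t=6.250: state=(7.126, 2.761)
t=6.500: state=(6.572, 3.865)
t=6.750: state=(5.213, 4.900)
t=6.760: state=(5.151, 4.932)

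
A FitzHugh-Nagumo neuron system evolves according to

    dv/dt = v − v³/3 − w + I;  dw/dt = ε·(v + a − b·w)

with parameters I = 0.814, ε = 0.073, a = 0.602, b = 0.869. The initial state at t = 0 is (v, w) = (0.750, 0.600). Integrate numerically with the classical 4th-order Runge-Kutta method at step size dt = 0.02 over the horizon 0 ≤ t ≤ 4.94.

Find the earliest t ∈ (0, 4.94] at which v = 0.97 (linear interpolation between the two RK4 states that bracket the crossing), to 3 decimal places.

t=0.000: state=(0.750, 0.600)
step 1 (dt=0.02): k1=(0.823, 0.061), k2=(0.826, 0.061), k3=(0.826, 0.061), k4=(0.829, 0.062); state += dt/6·(k1+2k2+2k3+k4)
t=0.020: state=(0.767, 0.601)
t=0.040: state=(0.783, 0.602)
t=0.060: state=(0.800, 0.604)
continuing one RK4 step at a time; state shown every 10 steps (Δt=0.2):
t=0.200: state=(0.919, 0.613)
t=0.240: state=(0.954, 0.616)
next step: t=0.260: state=(0.971, 0.618) — v has crossed 0.97
linear interpolation between t=0.240 (0.95371) and t=0.260 (0.97096) → t≈0.259

t = 0.259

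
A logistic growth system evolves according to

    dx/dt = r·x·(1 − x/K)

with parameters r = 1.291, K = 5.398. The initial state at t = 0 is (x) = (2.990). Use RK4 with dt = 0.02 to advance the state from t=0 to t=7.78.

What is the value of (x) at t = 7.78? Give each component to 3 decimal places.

(x) = (5.398)

t=0.000: state=(2.990)
step 1 (dt=0.02): k1=(1.722), k2=(1.719), k3=(1.719), k4=(1.717); state += dt/6·(k1+2k2+2k3+k4)
t=0.020: state=(3.024)
t=0.040: state=(3.059)
t=0.060: state=(3.093)
continuing one RK4 step at a time; state shown every 25 steps (Δt=0.5):
t=0.500: state=(3.795)
t=1.000: state=(4.419)
t=1.500: state=(4.836)
t=2.000: state=(5.088)
t=2.500: state=(5.231)
t=3.000: state=(5.309)
t=3.500: state=(5.351)
t=4.000: state=(5.373)
t=4.500: state=(5.385)
t=5.000: state=(5.391)
t=5.500: state=(5.394)
t=6.000: state=(5.396)
t=6.500: state=(5.397)
t=7.000: state=(5.397)
t=7.500: state=(5.398)
t=7.780: state=(5.398)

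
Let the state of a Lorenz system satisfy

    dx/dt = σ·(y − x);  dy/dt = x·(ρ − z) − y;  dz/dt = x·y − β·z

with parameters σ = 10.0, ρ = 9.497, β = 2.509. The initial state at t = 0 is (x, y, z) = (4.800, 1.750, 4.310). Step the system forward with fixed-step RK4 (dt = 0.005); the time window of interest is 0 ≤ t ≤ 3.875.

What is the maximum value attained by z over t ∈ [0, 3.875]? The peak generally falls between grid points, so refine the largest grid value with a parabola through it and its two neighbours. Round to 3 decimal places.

t=0.000: state=(4.800, 1.750, 4.310)
step 1 (dt=0.005): k1=(-30.500, 23.148, -2.414), k2=(-29.159, 22.723, -2.259), k3=(-29.203, 22.739, -2.259), k4=(-27.903, 22.329, -2.112); state += dt/6·(k1+2k2+2k3+k4)
t=0.005: state=(4.654, 1.864, 4.299)
t=0.010: state=(4.521, 1.973, 4.289)
t=0.015: state=(4.399, 2.079, 4.280)
continuing one RK4 step at a time; state shown every 40 steps (Δt=0.2):
t=0.200: state=(4.089, 4.994, 4.776)
t=0.400: state=(6.209, 7.022, 8.163)
t=0.600: state=(6.000, 5.020, 11.234)
t=0.800: state=(3.849, 3.027, 9.672)
t=1.000: state=(3.086, 3.096, 7.384)
t=1.200: state=(3.672, 4.205, 6.375)
t=1.400: state=(4.969, 5.625, 7.311)
t=1.600: state=(5.693, 5.636, 9.441)
t=1.800: state=(4.864, 4.264, 9.842)
t=2.000: state=(3.933, 3.681, 8.566)
t=2.200: state=(3.899, 4.091, 7.507)
t=2.400: state=(4.536, 4.923, 7.557)
t=2.600: state=(5.149, 5.300, 8.597)
t=2.800: state=(5.013, 4.758, 9.299)
t=3.000: state=(4.431, 4.181, 8.887)
t=3.200: state=(4.185, 4.197, 8.150)
t=3.400: state=(4.426, 4.624, 7.909)
t=3.600: state=(4.819, 4.971, 8.329)
t=3.800: state=(4.910, 4.843, 8.855)
t=3.875: state=(4.834, 4.704, 8.926)
largest grid value and its neighbours: z(0.610)=11.24631, z(0.615)=11.24702, z(0.620)=11.24428
parabola through these three points peaks at t≈0.614 with z≈11.24717

max z = 11.247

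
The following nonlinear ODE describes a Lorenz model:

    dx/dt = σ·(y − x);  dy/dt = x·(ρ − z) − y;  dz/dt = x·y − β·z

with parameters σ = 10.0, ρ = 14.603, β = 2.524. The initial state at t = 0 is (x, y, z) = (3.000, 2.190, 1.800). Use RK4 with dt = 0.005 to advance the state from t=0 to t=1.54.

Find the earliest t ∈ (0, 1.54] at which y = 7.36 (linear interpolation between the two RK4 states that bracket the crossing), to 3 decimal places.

t = 0.138

t=0.000: state=(3.000, 2.190, 1.800)
step 1 (dt=0.005): k1=(-8.100, 36.219, 2.027), k2=(-6.992, 35.854, 2.239), k3=(-7.029, 35.889, 2.242), k4=(-5.954, 35.556, 2.454); state += dt/6·(k1+2k2+2k3+k4)
t=0.005: state=(2.965, 2.369, 1.811)
t=0.010: state=(2.940, 2.546, 1.825)
t=0.015: state=(2.925, 2.720, 1.840)
continuing one RK4 step at a time; state shown every 10 steps (Δt=0.05):
t=0.050: state=(3.052, 3.917, 2.015)
t=0.100: state=(3.775, 5.755, 2.547)
t=0.135: state=(4.587, 7.236, 3.241)
next step: t=0.140: state=(4.721, 7.462, 3.371) — y has crossed 7.36
linear interpolation between t=0.135 (7.23578) and t=0.140 (7.46191) → t≈0.138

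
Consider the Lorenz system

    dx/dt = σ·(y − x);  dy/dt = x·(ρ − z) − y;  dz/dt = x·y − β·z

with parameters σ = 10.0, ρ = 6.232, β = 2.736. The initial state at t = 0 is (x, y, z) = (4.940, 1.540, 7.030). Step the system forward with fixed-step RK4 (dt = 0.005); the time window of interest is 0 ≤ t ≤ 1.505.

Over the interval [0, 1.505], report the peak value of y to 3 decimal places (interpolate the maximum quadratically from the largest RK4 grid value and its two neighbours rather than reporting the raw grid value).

max y = 5.115

t=0.000: state=(4.940, 1.540, 7.030)
step 1 (dt=0.005): k1=(-34.000, -5.482, -11.626), k2=(-33.287, -5.259, -11.744), k3=(-33.299, -5.260, -11.738), k4=(-32.598, -5.043, -11.848); state += dt/6·(k1+2k2+2k3+k4)
t=0.005: state=(4.774, 1.514, 6.971)
t=0.010: state=(4.614, 1.490, 6.912)
t=0.015: state=(4.461, 1.467, 6.851)
continuing one RK4 step at a time; state shown every 10 steps (Δt=0.05):
t=0.050: state=(3.558, 1.361, 6.412)
t=0.100: state=(2.681, 1.313, 5.784)
t=0.150: state=(2.146, 1.335, 5.191)
t=0.200: state=(1.839, 1.396, 4.653)
t=0.250: state=(1.683, 1.484, 4.176)
t=0.300: state=(1.627, 1.594, 3.760)
t=0.350: state=(1.642, 1.727, 3.406)
t=0.400: state=(1.708, 1.886, 3.112)
t=0.450: state=(1.817, 2.072, 2.877)
t=0.500: state=(1.962, 2.289, 2.701)
t=0.550: state=(2.143, 2.537, 2.588)
t=0.600: state=(2.356, 2.816, 2.538)
t=0.650: state=(2.602, 3.124, 2.558)
t=0.700: state=(2.877, 3.457, 2.653)
t=0.750: state=(3.179, 3.804, 2.829)
t=0.800: state=(3.500, 4.153, 3.090)
t=0.850: state=(3.828, 4.481, 3.436)
t=0.900: state=(4.147, 4.766, 3.861)
t=0.950: state=(4.439, 4.979, 4.349)
t=1.000: state=(4.680, 5.097, 4.870)
t=1.050: state=(4.849, 5.104, 5.387)
t=1.100: state=(4.930, 4.998, 5.856)
t=1.150: state=(4.917, 4.797, 6.237)
t=1.200: state=(4.814, 4.528, 6.502)
t=1.250: state=(4.638, 4.226, 6.637)
t=1.300: state=(4.411, 3.927, 6.650)
t=1.350: state=(4.162, 3.656, 6.558)
t=1.400: state=(3.913, 3.430, 6.386)
t=1.450: state=(3.684, 3.254, 6.161)
t=1.500: state=(3.487, 3.130, 5.907)
t=1.505: state=(3.469, 3.120, 5.880)
largest grid value and its neighbours: y(1.025)=5.11456, y(1.030)=5.11468, y(1.035)=5.11364
parabola through these three points peaks at t≈1.028 with y≈5.11477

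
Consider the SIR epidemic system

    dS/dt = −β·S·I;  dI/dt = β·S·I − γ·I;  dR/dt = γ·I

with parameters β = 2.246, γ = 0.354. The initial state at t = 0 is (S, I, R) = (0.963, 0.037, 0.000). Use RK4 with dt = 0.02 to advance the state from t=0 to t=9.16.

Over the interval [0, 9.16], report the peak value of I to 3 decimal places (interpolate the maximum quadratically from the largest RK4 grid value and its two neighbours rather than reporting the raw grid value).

t=0.000: state=(0.963, 0.037, 0.000)
step 1 (dt=0.02): k1=(-0.080, 0.067, 0.013), k2=(-0.081, 0.068, 0.013), k3=(-0.081, 0.068, 0.013), k4=(-0.083, 0.069, 0.014); state += dt/6·(k1+2k2+2k3+k4)
t=0.020: state=(0.961, 0.038, 0.000)
t=0.040: state=(0.960, 0.040, 0.001)
t=0.060: state=(0.958, 0.041, 0.001)
continuing one RK4 step at a time; state shown every 25 steps (Δt=0.5):
t=0.500: state=(0.901, 0.089, 0.011)
t=1.000: state=(0.774, 0.192, 0.034)
t=1.500: state=(0.574, 0.344, 0.081)
t=2.000: state=(0.359, 0.486, 0.156)
t=2.500: state=(0.199, 0.553, 0.249)
t=3.000: state=(0.107, 0.547, 0.347)
t=3.500: state=(0.059, 0.501, 0.440)
t=4.000: state=(0.035, 0.442, 0.523)
t=4.500: state=(0.022, 0.382, 0.596)
t=5.000: state=(0.015, 0.326, 0.659)
t=5.500: state=(0.010, 0.277, 0.712)
t=6.000: state=(0.008, 0.235, 0.757)
t=6.500: state=(0.006, 0.198, 0.796)
t=7.000: state=(0.005, 0.167, 0.828)
t=7.500: state=(0.004, 0.141, 0.855)
t=8.000: state=(0.004, 0.118, 0.878)
t=8.500: state=(0.003, 0.100, 0.897)
t=9.000: state=(0.003, 0.084, 0.913)
t=9.160: state=(0.003, 0.079, 0.918)
largest grid value and its neighbours: I(2.660)=0.55704, I(2.680)=0.55712, I(2.700)=0.55709
parabola through these three points peaks at t≈2.686 with I≈0.55712

max I = 0.557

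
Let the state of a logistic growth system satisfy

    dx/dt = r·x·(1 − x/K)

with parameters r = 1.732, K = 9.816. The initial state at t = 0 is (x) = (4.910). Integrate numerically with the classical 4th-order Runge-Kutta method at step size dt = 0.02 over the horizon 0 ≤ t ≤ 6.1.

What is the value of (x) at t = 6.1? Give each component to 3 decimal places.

t=0.000: state=(4.910)
step 1 (dt=0.02): k1=(4.250), k2=(4.250), k3=(4.250), k4=(4.249); state += dt/6·(k1+2k2+2k3+k4)
t=0.020: state=(4.995)
t=0.040: state=(5.080)
t=0.060: state=(5.165)
continuing one RK4 step at a time; state shown every 10 steps (Δt=0.2):
t=0.200: state=(5.752)
t=0.400: state=(6.545)
t=0.600: state=(7.253)
t=0.800: state=(7.853)
t=1.000: state=(8.341)
t=1.200: state=(8.725)
t=1.400: state=(9.019)
t=1.600: state=(9.238)
t=1.800: state=(9.400)
t=2.000: state=(9.518)
t=2.200: state=(9.604)
t=2.400: state=(9.665)
t=2.600: state=(9.709)
t=2.800: state=(9.740)
t=3.000: state=(9.762)
t=3.200: state=(9.778)
t=3.400: state=(9.789)
t=3.600: state=(9.797)
t=3.800: state=(9.802)
t=4.000: state=(9.806)
t=4.200: state=(9.809)
t=4.400: state=(9.811)
t=4.600: state=(9.813)
t=4.800: state=(9.814)
t=5.000: state=(9.814)
t=5.200: state=(9.815)
t=5.400: state=(9.815)
t=5.600: state=(9.815)
t=5.800: state=(9.816)
t=6.000: state=(9.816)
t=6.100: state=(9.816)

(x) = (9.816)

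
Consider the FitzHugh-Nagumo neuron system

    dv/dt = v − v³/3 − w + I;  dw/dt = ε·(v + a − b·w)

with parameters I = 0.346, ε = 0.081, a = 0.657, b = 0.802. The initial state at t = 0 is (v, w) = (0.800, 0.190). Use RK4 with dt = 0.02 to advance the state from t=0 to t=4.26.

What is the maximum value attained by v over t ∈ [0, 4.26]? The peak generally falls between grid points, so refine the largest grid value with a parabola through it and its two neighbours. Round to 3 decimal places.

t=0.000: state=(0.800, 0.190)
step 1 (dt=0.02): k1=(0.785, 0.106), k2=(0.787, 0.106), k3=(0.787, 0.106), k4=(0.789, 0.107); state += dt/6·(k1+2k2+2k3+k4)
t=0.020: state=(0.816, 0.192)
t=0.040: state=(0.832, 0.194)
t=0.060: state=(0.847, 0.196)
continuing one RK4 step at a time; state shown every 10 steps (Δt=0.2):
t=0.200: state=(0.959, 0.212)
t=0.400: state=(1.116, 0.237)
t=0.600: state=(1.261, 0.263)
t=0.800: state=(1.384, 0.292)
t=1.000: state=(1.482, 0.322)
t=1.200: state=(1.553, 0.353)
t=1.400: state=(1.602, 0.384)
t=1.600: state=(1.632, 0.416)
t=1.800: state=(1.649, 0.447)
t=2.000: state=(1.655, 0.479)
t=2.200: state=(1.654, 0.510)
t=2.400: state=(1.648, 0.540)
t=2.600: state=(1.639, 0.571)
t=2.800: state=(1.627, 0.600)
t=3.000: state=(1.614, 0.629)
t=3.200: state=(1.599, 0.657)
t=3.400: state=(1.584, 0.685)
t=3.600: state=(1.568, 0.712)
t=3.800: state=(1.551, 0.739)
t=4.000: state=(1.534, 0.764)
t=4.200: state=(1.516, 0.790)
t=4.260: state=(1.511, 0.797)
largest grid value and its neighbours: v(2.040)=1.65510, v(2.060)=1.65516, v(2.080)=1.65516
parabola through these three points peaks at t≈2.069 with v≈1.65517

max v = 1.655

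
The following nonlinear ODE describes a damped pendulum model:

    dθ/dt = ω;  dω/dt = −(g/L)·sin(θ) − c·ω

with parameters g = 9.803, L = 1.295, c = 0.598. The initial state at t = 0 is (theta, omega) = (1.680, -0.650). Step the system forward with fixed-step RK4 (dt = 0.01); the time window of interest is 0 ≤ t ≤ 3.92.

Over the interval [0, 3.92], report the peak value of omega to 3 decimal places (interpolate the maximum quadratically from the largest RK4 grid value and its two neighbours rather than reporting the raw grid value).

max omega = 2.433

t=0.000: state=(1.680, -0.650)
step 1 (dt=0.01): k1=(-0.650, -7.136), k2=(-0.686, -7.117), k3=(-0.686, -7.118), k4=(-0.721, -7.099); state += dt/6·(k1+2k2+2k3+k4)
t=0.010: state=(1.673, -0.721)
t=0.020: state=(1.666, -0.792)
t=0.030: state=(1.657, -0.862)
continuing one RK4 step at a time; state shown every 20 steps (Δt=0.2):
t=0.200: state=(1.412, -1.999)
t=0.400: state=(0.898, -3.072)
t=0.600: state=(0.228, -3.473)
t=0.800: state=(-0.426, -2.921)
t=1.000: state=(-0.895, -1.696)
t=1.200: state=(-1.093, -0.292)
t=1.400: state=(-1.019, 0.998)
t=1.600: state=(-0.715, 1.981)
t=1.800: state=(-0.263, 2.426)
t=2.000: state=(0.209, 2.178)
t=2.200: state=(0.570, 1.371)
t=2.400: state=(0.741, 0.326)
t=2.600: state=(0.704, -0.672)
t=2.800: state=(0.490, -1.409)
t=3.000: state=(0.170, -1.713)
t=3.200: state=(-0.161, -1.516)
t=3.400: state=(-0.410, -0.927)
t=3.600: state=(-0.521, -0.165)
t=3.800: state=(-0.479, 0.552)
t=3.920: state=(-0.392, 0.886)
largest grid value and its neighbours: omega(1.820)=2.43244, omega(1.830)=2.43311, omega(1.840)=2.43196
parabola through these three points peaks at t≈1.829 with omega≈2.43312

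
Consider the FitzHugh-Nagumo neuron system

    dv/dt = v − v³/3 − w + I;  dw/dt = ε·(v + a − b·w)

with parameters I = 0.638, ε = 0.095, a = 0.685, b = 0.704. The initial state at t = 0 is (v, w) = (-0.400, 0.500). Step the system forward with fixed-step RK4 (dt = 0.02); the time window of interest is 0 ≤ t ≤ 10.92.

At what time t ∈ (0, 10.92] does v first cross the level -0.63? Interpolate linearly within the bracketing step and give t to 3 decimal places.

t=0.000: state=(-0.400, 0.500)
step 1 (dt=0.02): k1=(-0.241, -0.006), k2=(-0.243, -0.007), k3=(-0.243, -0.007), k4=(-0.245, -0.007); state += dt/6·(k1+2k2+2k3+k4)
t=0.020: state=(-0.405, 0.500)
t=0.040: state=(-0.410, 0.500)
t=0.060: state=(-0.415, 0.500)
continuing one RK4 step at a time; state shown every 25 steps (Δt=0.5):
t=0.500: state=(-0.546, 0.494)
t=0.720: state=(-0.628, 0.488)
next step: t=0.740: state=(-0.636, 0.488) — v has crossed -0.63
linear interpolation between t=0.720 (-0.62835) and t=0.740 (-0.63632) → t≈0.724

t = 0.724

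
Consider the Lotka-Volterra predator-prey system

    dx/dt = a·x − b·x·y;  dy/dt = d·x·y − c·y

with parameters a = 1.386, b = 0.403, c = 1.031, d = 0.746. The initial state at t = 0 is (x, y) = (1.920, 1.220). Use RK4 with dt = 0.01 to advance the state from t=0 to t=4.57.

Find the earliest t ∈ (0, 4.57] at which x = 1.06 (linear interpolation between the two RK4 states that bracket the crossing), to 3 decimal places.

t=0.000: state=(1.920, 1.220)
step 1 (dt=0.01): k1=(1.717, 0.490), k2=(1.723, 0.498), k3=(1.723, 0.498), k4=(1.729, 0.507); state += dt/6·(k1+2k2+2k3+k4)
t=0.010: state=(1.937, 1.225)
t=0.020: state=(1.955, 1.230)
t=0.030: state=(1.972, 1.235)
continuing one RK4 step at a time; state shown every 20 steps (Δt=0.2):
t=0.200: state=(2.285, 1.358)
t=0.400: state=(2.678, 1.599)
t=0.600: state=(3.061, 1.998)
t=0.800: state=(3.358, 2.628)
t=1.000: state=(3.459, 3.567)
t=1.200: state=(3.261, 4.812)
t=1.400: state=(2.764, 6.156)
t=1.600: state=(2.121, 7.215)
t=1.800: state=(1.528, 7.696)
t=2.000: state=(1.085, 7.594)
t=2.010: state=(1.067, 7.577)
next step: t=2.020: state=(1.049, 7.559) — x has crossed 1.06
linear interpolation between t=2.010 (1.06705) and t=2.020 (1.04944) → t≈2.014

t = 2.014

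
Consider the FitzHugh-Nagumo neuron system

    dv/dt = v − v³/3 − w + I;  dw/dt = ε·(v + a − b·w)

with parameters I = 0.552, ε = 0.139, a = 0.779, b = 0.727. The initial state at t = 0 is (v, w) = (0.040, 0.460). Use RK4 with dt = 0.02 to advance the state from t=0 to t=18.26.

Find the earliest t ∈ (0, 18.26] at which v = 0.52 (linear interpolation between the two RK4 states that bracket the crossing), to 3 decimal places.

t = 1.997

t=0.000: state=(0.040, 0.460)
step 1 (dt=0.02): k1=(0.132, 0.067), k2=(0.133, 0.067), k3=(0.133, 0.067), k4=(0.133, 0.068); state += dt/6·(k1+2k2+2k3+k4)
t=0.020: state=(0.043, 0.461)
t=0.040: state=(0.045, 0.463)
t=0.060: state=(0.048, 0.464)
continuing one RK4 step at a time; state shown every 50 steps (Δt=1):
t=1.000: state=(0.214, 0.535)
t=1.980: state=(0.513, 0.631)
next step: t=2.000: state=(0.521, 0.633) — v has crossed 0.52
linear interpolation between t=1.980 (0.51343) and t=2.000 (0.52125) → t≈1.997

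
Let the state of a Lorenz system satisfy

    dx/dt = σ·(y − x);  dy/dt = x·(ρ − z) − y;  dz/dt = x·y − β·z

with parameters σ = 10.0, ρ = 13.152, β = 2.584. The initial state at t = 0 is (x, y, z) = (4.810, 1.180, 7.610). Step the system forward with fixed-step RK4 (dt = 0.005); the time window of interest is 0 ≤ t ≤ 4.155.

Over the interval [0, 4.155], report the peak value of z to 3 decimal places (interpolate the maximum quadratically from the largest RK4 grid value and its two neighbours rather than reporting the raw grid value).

t=0.000: state=(4.810, 1.180, 7.610)
step 1 (dt=0.005): k1=(-36.300, 25.477, -13.988), k2=(-34.756, 25.075, -13.705), k3=(-34.804, 25.095, -13.706), k4=(-33.305, 24.705, -13.435); state += dt/6·(k1+2k2+2k3+k4)
t=0.005: state=(4.636, 1.305, 7.541)
t=0.010: state=(4.477, 1.427, 7.476)
t=0.015: state=(4.331, 1.545, 7.412)
continuing one RK4 step at a time; state shown every 40 steps (Δt=0.2):
t=0.200: state=(3.965, 5.190, 6.442)
t=0.400: state=(7.505, 9.227, 10.901)
t=0.600: state=(7.366, 5.435, 16.463)
t=0.800: state=(3.689, 2.613, 12.704)
t=1.000: state=(3.169, 3.569, 9.039)
t=1.200: state=(4.972, 6.314, 8.531)
t=1.400: state=(7.493, 8.115, 12.906)
t=1.600: state=(6.212, 4.738, 14.966)
t=1.800: state=(4.002, 3.516, 11.807)
t=2.000: state=(4.207, 4.814, 9.554)
t=2.200: state=(6.020, 7.033, 10.588)
t=2.400: state=(6.972, 6.647, 13.911)
t=2.600: state=(5.315, 4.408, 13.465)
t=2.800: state=(4.373, 4.380, 11.091)
t=3.000: state=(5.154, 5.835, 10.365)
t=3.200: state=(6.456, 6.847, 12.244)
t=3.400: state=(6.152, 5.545, 13.639)
t=3.600: state=(4.963, 4.581, 12.313)
t=3.800: state=(4.896, 5.184, 10.959)
t=4.000: state=(5.803, 6.294, 11.413)
t=4.155: state=(6.288, 6.349, 12.661)
largest grid value and its neighbours: z(0.585)=16.46311, z(0.590)=16.47131, z(0.595)=16.47104
parabola through these three points peaks at t≈0.592 with z≈16.47223

max z = 16.472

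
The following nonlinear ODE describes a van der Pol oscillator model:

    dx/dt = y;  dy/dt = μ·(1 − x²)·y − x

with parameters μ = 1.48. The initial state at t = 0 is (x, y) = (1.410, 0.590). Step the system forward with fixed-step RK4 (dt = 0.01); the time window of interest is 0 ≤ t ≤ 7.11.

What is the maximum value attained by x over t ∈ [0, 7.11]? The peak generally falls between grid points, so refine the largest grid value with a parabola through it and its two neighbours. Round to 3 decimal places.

max x = 2.015

t=0.000: state=(1.410, 0.590)
step 1 (dt=0.01): k1=(0.590, -2.273), k2=(0.579, -2.266), k3=(0.579, -2.266), k4=(0.567, -2.259); state += dt/6·(k1+2k2+2k3+k4)
t=0.010: state=(1.416, 0.567)
t=0.020: state=(1.421, 0.545)
t=0.030: state=(1.427, 0.522)
continuing one RK4 step at a time; state shown every 25 steps (Δt=0.25):
t=0.250: state=(1.492, 0.091)
t=0.500: state=(1.470, -0.242)
t=0.750: state=(1.380, -0.463)
t=1.000: state=(1.242, -0.644)
t=1.250: state=(1.057, -0.844)
t=1.500: state=(0.813, -1.122)
t=1.750: state=(0.482, -1.567)
t=2.000: state=(0.007, -2.279)
t=2.250: state=(-0.667, -3.052)
t=2.500: state=(-1.418, -2.641)
t=2.750: state=(-1.879, -1.037)
t=3.000: state=(-1.998, -0.062)
t=3.250: state=(-1.962, 0.282)
t=3.500: state=(-1.874, 0.411)
t=3.750: state=(-1.762, 0.483)
t=4.000: state=(-1.633, 0.549)
t=4.250: state=(-1.486, 0.628)
t=4.500: state=(-1.316, 0.736)
t=4.750: state=(-1.114, 0.897)
t=5.000: state=(-0.860, 1.153)
t=5.250: state=(-0.523, 1.583)
t=5.500: state=(-0.045, 2.296)
t=5.750: state=(0.637, 3.107)
t=6.000: state=(1.409, 2.740)
t=6.250: state=(1.889, 1.083)
t=6.500: state=(2.014, 0.071)
t=6.750: state=(1.980, -0.279)
t=7.000: state=(1.892, -0.406)
t=7.110: state=(1.845, -0.440)
largest grid value and its neighbours: x(6.520)=2.01477, x(6.530)=2.01493, x(6.540)=2.01489
parabola through these three points peaks at t≈6.533 with x≈2.01494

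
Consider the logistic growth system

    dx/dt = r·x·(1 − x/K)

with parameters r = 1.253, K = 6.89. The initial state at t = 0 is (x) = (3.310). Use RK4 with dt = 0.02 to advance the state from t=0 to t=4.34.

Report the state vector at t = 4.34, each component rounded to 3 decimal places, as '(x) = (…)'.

t=0.000: state=(3.310)
step 1 (dt=0.02): k1=(2.155), k2=(2.156), k3=(2.156), k4=(2.157); state += dt/6·(k1+2k2+2k3+k4)
t=0.020: state=(3.353)
t=0.040: state=(3.396)
t=0.060: state=(3.439)
continuing one RK4 step at a time; state shown every 10 steps (Δt=0.2):
t=0.200: state=(3.741)
t=0.400: state=(4.163)
t=0.600: state=(4.563)
t=0.800: state=(4.932)
t=1.000: state=(5.264)
t=1.200: state=(5.554)
t=1.400: state=(5.804)
t=1.600: state=(6.014)
t=1.800: state=(6.188)
t=2.000: state=(6.331)
t=2.200: state=(6.447)
t=2.400: state=(6.540)
t=2.600: state=(6.615)
t=2.800: state=(6.674)
t=3.000: state=(6.721)
t=3.200: state=(6.757)
t=3.400: state=(6.786)
t=3.600: state=(6.809)
t=3.800: state=(6.827)
t=4.000: state=(6.841)
t=4.200: state=(6.852)
t=4.340: state=(6.858)

(x) = (6.858)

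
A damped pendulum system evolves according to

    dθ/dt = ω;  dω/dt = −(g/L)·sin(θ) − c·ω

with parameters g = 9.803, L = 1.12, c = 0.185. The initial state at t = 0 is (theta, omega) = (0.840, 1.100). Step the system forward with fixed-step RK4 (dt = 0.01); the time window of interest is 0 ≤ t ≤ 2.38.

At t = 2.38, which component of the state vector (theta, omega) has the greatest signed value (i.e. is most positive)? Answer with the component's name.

largest component: theta

t=0.000: state=(0.840, 1.100)
step 1 (dt=0.01): k1=(1.100, -6.721), k2=(1.066, -6.747), k3=(1.066, -6.746), k4=(1.033, -6.771); state += dt/6·(k1+2k2+2k3+k4)
t=0.010: state=(0.851, 1.033)
t=0.020: state=(0.861, 0.965)
t=0.030: state=(0.870, 0.896)
continuing one RK4 step at a time; state shown every 10 steps (Δt=0.1):
t=0.100: state=(0.916, 0.410)
t=0.200: state=(0.922, -0.290)
t=0.300: state=(0.859, -0.962)
t=0.400: state=(0.731, -1.566)
t=0.500: state=(0.549, -2.057)
t=0.600: state=(0.325, -2.388)
t=0.700: state=(0.078, -2.518)
t=0.800: state=(-0.171, -2.431)
t=0.900: state=(-0.401, -2.140)
t=1.000: state=(-0.593, -1.685)
t=1.100: state=(-0.734, -1.117)
t=1.200: state=(-0.815, -0.486)
t=1.300: state=(-0.831, 0.161)
t=1.400: state=(-0.783, 0.788)
t=1.500: state=(-0.675, 1.354)
t=1.600: state=(-0.516, 1.818)
t=1.700: state=(-0.317, 2.136)
t=1.800: state=(-0.095, 2.274)
t=1.900: state=(0.132, 2.216)
t=2.000: state=(0.342, 1.970)
t=2.100: state=(0.520, 1.569)
t=2.200: state=(0.652, 1.057)
t=2.300: state=(0.730, 0.482)
t=2.380: state=(0.749, 0.005)
compare at T: theta=0.749, omega=0.005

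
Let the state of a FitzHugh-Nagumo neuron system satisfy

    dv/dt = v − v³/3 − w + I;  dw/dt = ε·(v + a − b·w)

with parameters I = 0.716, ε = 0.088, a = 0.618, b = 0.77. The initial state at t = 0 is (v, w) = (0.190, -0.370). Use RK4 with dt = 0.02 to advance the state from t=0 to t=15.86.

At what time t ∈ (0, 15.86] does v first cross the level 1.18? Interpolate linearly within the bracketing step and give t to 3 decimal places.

t=0.000: state=(0.190, -0.370)
step 1 (dt=0.02): k1=(1.274, 0.096), k2=(1.285, 0.097), k3=(1.285, 0.097), k4=(1.296, 0.098); state += dt/6·(k1+2k2+2k3+k4)
t=0.020: state=(0.216, -0.368)
t=0.040: state=(0.242, -0.366)
t=0.060: state=(0.268, -0.364)
t=0.620: state=(1.154, -0.287)
next step: t=0.640: state=(1.187, -0.283) — v has crossed 1.18
linear interpolation between t=0.620 (1.15393) and t=0.640 (1.18667) → t≈0.636

t = 0.636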